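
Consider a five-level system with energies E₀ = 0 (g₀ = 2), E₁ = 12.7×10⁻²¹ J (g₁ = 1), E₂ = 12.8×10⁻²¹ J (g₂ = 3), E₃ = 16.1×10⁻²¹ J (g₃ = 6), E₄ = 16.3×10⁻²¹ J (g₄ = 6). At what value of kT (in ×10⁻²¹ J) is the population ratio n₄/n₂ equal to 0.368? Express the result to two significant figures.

n₄/n₂ = (g₄/g₂) exp[−(E₄−E₂)/kT] = 0.368.
⇒ (E₄−E₂)/kT = ln((6/3)/0.368) = ln(5.435) = 1.693.
kT = 3.5 ×10⁻²¹ J / 1.693 = 2.1 ×10⁻²¹ J.

2.1 ×10⁻²¹ J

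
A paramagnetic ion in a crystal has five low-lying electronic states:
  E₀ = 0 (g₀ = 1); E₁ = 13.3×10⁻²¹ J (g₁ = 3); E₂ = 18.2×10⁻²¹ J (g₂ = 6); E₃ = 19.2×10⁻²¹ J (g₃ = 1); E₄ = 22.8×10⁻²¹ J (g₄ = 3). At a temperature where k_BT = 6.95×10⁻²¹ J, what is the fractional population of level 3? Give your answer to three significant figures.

Eᵢ/kT = 0, 1.9137, 2.6187, 2.7626, 3.2806.
Z = Σ gᵢe^(−Eᵢ/kT) = 1·e^(−0) + 3·e^(−1.9137) + 6·e^(−2.6187) + 1·e^(−2.7626) + 3·e^(−3.2806) = 1.0000 + 0.44260 + 0.43739 + 0.063127 + 0.11282 = 2.0559.
P₃ = g₃ e^(−E₃/kT) / Z = 0.063127/2.0559 = 0.0307.

0.0307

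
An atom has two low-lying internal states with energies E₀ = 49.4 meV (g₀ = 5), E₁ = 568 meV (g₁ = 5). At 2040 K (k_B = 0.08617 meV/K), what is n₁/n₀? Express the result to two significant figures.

0.052

k_BT = 0.08617 × 2040 K = 175.8 meV.
n₁/n₀ = (g₁/g₀) exp[−(E₁−E₀)/kT] = (5/5) × exp(−(518.6 meV)/(175.8 meV)) = (5/5) × exp(-2.950) = 0.052.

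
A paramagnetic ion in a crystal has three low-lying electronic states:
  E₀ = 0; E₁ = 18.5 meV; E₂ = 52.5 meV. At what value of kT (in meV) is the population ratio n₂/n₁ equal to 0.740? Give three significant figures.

n₂/n₁ = exp[−(E₂−E₁)/kT] = 0.740.
⇒ (E₂−E₁)/kT = ln(1/0.740) = ln(1.3514) = 0.30114.
kT = 34.0 meV / 0.30114 = 113 meV.

113 meV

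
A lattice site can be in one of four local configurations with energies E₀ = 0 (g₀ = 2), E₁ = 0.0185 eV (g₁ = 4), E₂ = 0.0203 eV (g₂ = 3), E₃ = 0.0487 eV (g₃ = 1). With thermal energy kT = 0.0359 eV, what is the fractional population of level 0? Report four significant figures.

0.3149

Eᵢ/kT = 0, 0.515320, 0.565460, 1.35655.
Z = Σ gᵢe^(−Eᵢ/kT) = 2·e^(−0) + 4·e^(−0.515320) + 3·e^(−0.565460) + 1·e^(−1.35655) = 2.00000 + 2.38924 + 1.70430 + 0.257548 = 6.35109.
P₀ = g₀ e^(−E₀/kT) / Z = 2.00000/6.35109 = 0.3149.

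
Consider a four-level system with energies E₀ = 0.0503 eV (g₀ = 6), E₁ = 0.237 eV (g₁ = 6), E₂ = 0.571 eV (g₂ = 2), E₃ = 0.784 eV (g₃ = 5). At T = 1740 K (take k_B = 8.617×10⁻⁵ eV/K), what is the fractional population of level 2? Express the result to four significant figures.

0.007929

k_BT = 8.617×10⁻⁵ × 1740 K = 0.149936 eV.
Eᵢ/kT = 0.335476, 1.58067, 3.80829, 5.22890.
Z = Σ gᵢe^(−Eᵢ/kT) = 6·e^(−0.335476) + 6·e^(−1.58067) + 2·e^(−3.80829) + 5·e^(−5.22890) = 4.28999 + 1.23502 + 0.0443722 + 0.0267971 = 5.59618.
P₂ = g₂ e^(−E₂/kT) / Z = 0.0443722/5.59618 = 0.007929.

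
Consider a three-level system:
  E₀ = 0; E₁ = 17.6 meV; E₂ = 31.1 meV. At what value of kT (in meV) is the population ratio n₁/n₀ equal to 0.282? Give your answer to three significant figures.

13.9 meV

n₁/n₀ = exp[−(E₁−E₀)/kT] = 0.282.
⇒ (E₁−E₀)/kT = ln(1/0.282) = ln(3.5461) = 1.2658.
kT = 17.6 meV / 1.2658 = 13.9 meV.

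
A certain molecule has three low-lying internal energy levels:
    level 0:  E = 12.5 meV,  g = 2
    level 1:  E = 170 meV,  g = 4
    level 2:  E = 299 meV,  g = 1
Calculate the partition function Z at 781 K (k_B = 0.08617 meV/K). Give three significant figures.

Z = 1.99

k_BT = 0.08617 × 781 K = 67.299 meV.
Eᵢ/kT = 0.18574, 2.5260, 4.4429.
Z = Σ gᵢe^(−Eᵢ/kT) = 2·e^(−0.18574) + 4·e^(−2.5260) + 1·e^(−4.4429) = 1.6610 + 0.31991 + 0.011762 = 1.9927.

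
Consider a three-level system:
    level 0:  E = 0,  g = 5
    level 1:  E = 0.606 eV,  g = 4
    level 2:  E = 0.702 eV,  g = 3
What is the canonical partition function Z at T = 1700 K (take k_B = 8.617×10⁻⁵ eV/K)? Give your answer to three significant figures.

Z = 5.09

k_BT = 8.617×10⁻⁵ × 1700 K = 0.14649 eV.
Eᵢ/kT = 0, 4.1368, 4.7921.
Z = Σ gᵢe^(−Eᵢ/kT) = 5·e^(−0) + 4·e^(−4.1368) + 3·e^(−4.7921) = 5.0000 + 0.063896 + 0.024885 = 5.0888.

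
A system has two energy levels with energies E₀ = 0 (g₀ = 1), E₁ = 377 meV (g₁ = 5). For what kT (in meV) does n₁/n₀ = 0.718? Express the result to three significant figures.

194 meV

n₁/n₀ = (g₁/g₀) exp[−(E₁−E₀)/kT] = 0.718.
⇒ (E₁−E₀)/kT = ln((5/1)/0.718) = ln(6.9638) = 1.9407.
kT = 377 meV / 1.9407 = 194 meV.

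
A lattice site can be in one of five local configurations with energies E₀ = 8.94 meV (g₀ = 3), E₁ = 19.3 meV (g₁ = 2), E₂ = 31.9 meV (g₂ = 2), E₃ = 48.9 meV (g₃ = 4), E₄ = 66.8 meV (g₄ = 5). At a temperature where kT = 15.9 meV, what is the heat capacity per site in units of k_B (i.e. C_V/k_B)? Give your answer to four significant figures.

0.7640

Eᵢ/kT = 0.562264, 1.21384, 2.00629, 3.07547, 4.20126.
Z = Σ gᵢe^(−Eᵢ/kT) = 3·e^(−0.562264) + 2·e^(−1.21384) + 2·e^(−2.00629) + 4·e^(−3.07547) + 5·e^(−4.20126) = 1.70975 + 0.594109 + 0.268973 + 0.184672 + 0.0748835 = 2.83239.
⟨E⟩ = 17.4285 meV, ⟨E²⟩ = 496.894 meV².
C_V/k_B = (⟨E²⟩ − ⟨E⟩²)/(kT)² = (496.894 − 303.753)/252.810 = 0.7640.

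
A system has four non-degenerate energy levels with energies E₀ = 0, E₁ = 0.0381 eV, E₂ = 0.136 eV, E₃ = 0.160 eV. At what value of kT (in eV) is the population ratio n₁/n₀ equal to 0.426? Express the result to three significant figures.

0.0446 eV

n₁/n₀ = exp[−(E₁−E₀)/kT] = 0.426.
⇒ (E₁−E₀)/kT = ln(1/0.426) = ln(2.3474) = 0.85331.
kT = 0.0381 eV / 0.85331 = 0.0446 eV.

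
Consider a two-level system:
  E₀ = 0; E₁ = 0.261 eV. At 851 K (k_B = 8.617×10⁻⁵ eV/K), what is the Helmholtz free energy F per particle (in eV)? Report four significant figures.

k_BT = 8.617×10⁻⁵ × 851 K = 0.0733307 eV.
Eᵢ/kT = 0, 3.55922.
Z = Σ e^(−Eᵢ/kT) = e^(−0) + e^(−3.55922) = 1.00000 + 0.0284610 = 1.02846.
F = −kT ln Z = −0.0733307 × ln(1.02846) = −0.0733307 × 0.0280625 = -0.002058 eV.

-0.002058 eV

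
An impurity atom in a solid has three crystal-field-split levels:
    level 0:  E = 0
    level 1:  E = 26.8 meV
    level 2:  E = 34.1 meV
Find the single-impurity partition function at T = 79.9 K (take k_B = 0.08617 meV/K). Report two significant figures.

Z = 1.0

k_BT = 0.08617 × 79.9 K = 6.885 meV.
Eᵢ/kT = 0, 3.893, 4.953.
Z = Σ e^(−Eᵢ/kT) = e^(−0) + e^(−3.893) + e^(−4.953) = 1.000 + 0.02038 + 0.007062 = 1.027.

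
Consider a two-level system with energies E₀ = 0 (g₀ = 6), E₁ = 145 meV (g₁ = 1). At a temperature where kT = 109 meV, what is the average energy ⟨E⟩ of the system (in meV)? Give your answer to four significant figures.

6.120 meV

Eᵢ/kT = 0, 1.33028.
Z = Σ gᵢe^(−Eᵢ/kT) = 6·e^(−0) + 1·e^(−1.33028) = 6.00000 + 0.264403 = 6.26440.
⟨E⟩ = Σ Eᵢ gᵢe^(−Eᵢ/kT) / Z = (0·6.00000 + 145·0.264403) / 6.26440 = 6.120 meV.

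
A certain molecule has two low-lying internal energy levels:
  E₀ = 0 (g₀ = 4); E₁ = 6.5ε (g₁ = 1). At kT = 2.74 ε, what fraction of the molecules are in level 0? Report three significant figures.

0.977

Eᵢ/kT = 0, 2.3723.
Z = Σ gᵢe^(−Eᵢ/kT) = 4·e^(−0) + 1·e^(−2.3723) = 4.0000 + 0.093266 = 4.0933.
P₀ = g₀ e^(−E₀/kT) / Z = 4.0000/4.0933 = 0.977.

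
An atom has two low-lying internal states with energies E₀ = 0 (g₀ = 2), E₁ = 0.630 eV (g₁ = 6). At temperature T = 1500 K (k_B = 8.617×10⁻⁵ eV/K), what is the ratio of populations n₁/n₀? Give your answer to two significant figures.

0.023

k_BT = 8.617×10⁻⁵ × 1500 K = 0.1293 eV.
n₁/n₀ = (g₁/g₀) exp[−(E₁−E₀)/kT] = (6/2) × exp(−(0.630 eV)/(0.1293 eV)) = (6/2) × exp(-4.872) = 0.023.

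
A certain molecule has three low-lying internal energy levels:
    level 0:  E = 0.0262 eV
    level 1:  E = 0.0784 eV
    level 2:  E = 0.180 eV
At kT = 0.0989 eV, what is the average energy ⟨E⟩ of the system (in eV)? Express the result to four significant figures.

0.06133 eV

Eᵢ/kT = 0.264914, 0.792720, 1.82002.
Z = Σ e^(−Eᵢ/kT) = e^(−0.264914) + e^(−0.792720) + e^(−1.82002) = 0.767272 + 0.452612 + 0.162023 = 1.38191.
⟨E⟩ = Σ Eᵢ e^(−Eᵢ/kT) / Z = (0.0262·0.767272 + 0.0784·0.452612 + 0.180·0.162023) / 1.38191 = 0.06133 eV.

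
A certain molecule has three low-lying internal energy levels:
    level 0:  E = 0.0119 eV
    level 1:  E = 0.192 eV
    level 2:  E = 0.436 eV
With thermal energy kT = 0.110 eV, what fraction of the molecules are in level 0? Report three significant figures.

Eᵢ/kT = 0.10818, 1.7455, 3.9636.
Z = Σ e^(−Eᵢ/kT) = e^(−0.10818) + e^(−1.7455) + e^(−3.9636) = 0.89747 + 0.17456 + 0.018995 = 1.0910.
P₀ = e^(−E₀/kT) / Z = 0.89747/1.0910 = 0.823.

0.823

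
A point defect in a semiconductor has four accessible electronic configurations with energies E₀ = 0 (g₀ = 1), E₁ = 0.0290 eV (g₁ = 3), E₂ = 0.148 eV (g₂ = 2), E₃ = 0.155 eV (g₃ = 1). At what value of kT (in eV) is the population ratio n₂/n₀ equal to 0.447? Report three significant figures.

n₂/n₀ = (g₂/g₀) exp[−(E₂−E₀)/kT] = 0.447.
⇒ (E₂−E₀)/kT = ln((2/1)/0.447) = ln(4.4743) = 1.4983.
kT = 0.148 eV / 1.4983 = 0.0988 eV.

0.0988 eV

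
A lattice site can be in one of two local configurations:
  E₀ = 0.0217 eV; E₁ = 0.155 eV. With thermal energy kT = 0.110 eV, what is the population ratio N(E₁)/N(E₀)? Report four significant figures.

n₁/n₀ = exp[−(E₁−E₀)/kT] = exp(−(0.1333 eV)/(0.110 eV)) = exp(-1.21182) = 0.2977.

0.2977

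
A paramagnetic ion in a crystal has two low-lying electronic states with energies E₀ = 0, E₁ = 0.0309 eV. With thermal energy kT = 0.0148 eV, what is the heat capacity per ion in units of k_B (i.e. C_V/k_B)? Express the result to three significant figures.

0.428

Eᵢ/kT = 0, 2.0878.
Z = Σ e^(−Eᵢ/kT) = e^(−0) + e^(−2.0878) = 1.0000 + 0.12396 = 1.1240.
⟨E⟩ = 0.0034078 eV, ⟨E²⟩ = 0.00010530 eV².
C_V/k_B = (⟨E²⟩ − ⟨E⟩²)/(kT)² = (0.00010530 − 0.000011613)/0.00021904 = 0.428.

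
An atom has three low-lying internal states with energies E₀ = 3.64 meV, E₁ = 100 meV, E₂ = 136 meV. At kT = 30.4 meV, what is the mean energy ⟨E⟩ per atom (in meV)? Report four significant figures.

9.091 meV

Eᵢ/kT = 0.119737, 3.28947, 4.47368.
Z = Σ e^(−Eᵢ/kT) = e^(−0.119737) + e^(−3.28947) + e^(−4.47368) = 0.887154 + 0.0372736 + 0.0114053 = 0.935833.
⟨E⟩ = Σ Eᵢ e^(−Eᵢ/kT) / Z = (3.64·0.887154 + 100·0.0372736 + 136·0.0114053) / 0.935833 = 9.091 meV.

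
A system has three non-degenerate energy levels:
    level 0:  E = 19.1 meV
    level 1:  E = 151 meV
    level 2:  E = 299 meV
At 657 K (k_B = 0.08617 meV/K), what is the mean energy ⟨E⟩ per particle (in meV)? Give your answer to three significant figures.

k_BT = 0.08617 × 657 K = 56.614 meV.
Eᵢ/kT = 0.33737, 2.6672, 5.2814.
Z = Σ e^(−Eᵢ/kT) = e^(−0.33737) + e^(−2.6672) + e^(−5.2814) = 0.71364 + 0.069446 + 0.0050853 = 0.78817.
⟨E⟩ = Σ Eᵢ e^(−Eᵢ/kT) / Z = (19.1·0.71364 + 151·0.069446 + 299·0.0050853) / 0.78817 = 32.5 meV.

32.5 meV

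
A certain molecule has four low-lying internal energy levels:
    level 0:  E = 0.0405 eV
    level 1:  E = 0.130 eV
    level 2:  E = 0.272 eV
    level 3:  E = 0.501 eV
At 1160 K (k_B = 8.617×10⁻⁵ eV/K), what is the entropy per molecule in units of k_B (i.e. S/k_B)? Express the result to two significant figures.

0.84

k_BT = 8.617×10⁻⁵ × 1160 K = 0.09996 eV.
Eᵢ/kT = 0.4052, 1.301, 2.721, 5.012.
Z = Σ e^(−Eᵢ/kT) = e^(−0.4052) + e^(−1.301) + e^(−2.721) + e^(−5.012) = 0.6668 + 0.2723 + 0.06581 + 0.006658 = 1.012.
⟨E⟩ = Σ EᵢPᵢ = 0.08265 eV.
S/k_B = ln Z + ⟨E⟩/kT = ln(1.012) + 0.08265/0.09996 = 0.01193 + 0.8268 = 0.84.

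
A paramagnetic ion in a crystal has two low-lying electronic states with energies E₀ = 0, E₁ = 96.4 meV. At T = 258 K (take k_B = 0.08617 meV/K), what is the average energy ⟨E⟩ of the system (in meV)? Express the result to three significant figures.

k_BT = 0.08617 × 258 K = 22.232 meV.
Eᵢ/kT = 0, 4.3361.
Z = Σ e^(−Eᵢ/kT) = e^(−0) + e^(−4.3361) = 1.0000 + 0.013087 = 1.0131.
⟨E⟩ = Σ Eᵢ e^(−Eᵢ/kT) / Z = (0·1.0000 + 96.4·0.013087) / 1.0131 = 1.25 meV.

1.25 meV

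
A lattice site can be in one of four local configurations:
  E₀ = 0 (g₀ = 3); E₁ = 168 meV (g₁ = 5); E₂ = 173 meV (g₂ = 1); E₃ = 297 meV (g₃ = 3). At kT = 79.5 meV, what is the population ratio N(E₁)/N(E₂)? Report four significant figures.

n₁/n₂ = (g₁/g₂) exp[−(E₁−E₂)/kT] = (5/1) × exp(−(-5 meV)/(79.5 meV)) = (5/1) × exp(0.0628931) = 5.325.

5.325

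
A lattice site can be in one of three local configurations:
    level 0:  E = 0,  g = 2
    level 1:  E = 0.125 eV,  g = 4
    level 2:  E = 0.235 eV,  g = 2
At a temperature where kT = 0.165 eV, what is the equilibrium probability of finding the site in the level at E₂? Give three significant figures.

Eᵢ/kT = 0, 0.75758, 1.4242.
Z = Σ gᵢe^(−Eᵢ/kT) = 2·e^(−0) + 4·e^(−0.75758) + 2·e^(−1.4242) = 2.0000 + 1.8752 + 0.48140 = 4.3566.
P₂ = g₂ e^(−E₂/kT) / Z = 0.48140/4.3566 = 0.110.

0.110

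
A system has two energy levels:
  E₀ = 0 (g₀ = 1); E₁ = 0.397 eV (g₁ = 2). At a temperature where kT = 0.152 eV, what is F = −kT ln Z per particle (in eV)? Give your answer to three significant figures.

-0.0208 eV

Eᵢ/kT = 0, 2.6118.
Z = Σ gᵢe^(−Eᵢ/kT) = 1·e^(−0) + 2·e^(−2.6118) = 1.0000 + 0.14680 = 1.1468.
F = −kT ln Z = −0.152 × ln(1.1468) = −0.152 × 0.13698 = -0.0208 eV.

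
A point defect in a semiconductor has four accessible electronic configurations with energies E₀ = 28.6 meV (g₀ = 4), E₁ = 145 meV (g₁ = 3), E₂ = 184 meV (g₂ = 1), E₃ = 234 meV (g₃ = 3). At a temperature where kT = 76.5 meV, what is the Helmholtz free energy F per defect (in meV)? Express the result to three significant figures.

-94.4 meV

Eᵢ/kT = 0.37386, 1.8954, 2.4052, 3.0588.
Z = Σ gᵢe^(−Eᵢ/kT) = 4·e^(−0.37386) + 3·e^(−1.8954) + 1·e^(−2.4052) + 3·e^(−3.0588) = 2.7523 + 0.45077 + 0.090247 + 0.14083 = 3.4341.
F = −kT ln Z = −76.5 × ln(3.4341) = −76.5 × 1.2338 = -94.4 meV.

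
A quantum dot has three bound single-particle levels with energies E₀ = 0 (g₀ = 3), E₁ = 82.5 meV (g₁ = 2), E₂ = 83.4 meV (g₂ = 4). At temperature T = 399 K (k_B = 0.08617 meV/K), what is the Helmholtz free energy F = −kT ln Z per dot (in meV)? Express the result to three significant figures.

-43.4 meV

k_BT = 0.08617 × 399 K = 34.382 meV.
Eᵢ/kT = 0, 2.3995, 2.4257.
Z = Σ gᵢe^(−Eᵢ/kT) = 3·e^(−0) + 2·e^(−2.3995) + 4·e^(−2.4257) = 3.0000 + 0.18153 + 0.35366 = 3.5352.
F = −kT ln Z = −34.382 × ln(3.5352) = −34.382 × 1.2628 = -43.4 meV.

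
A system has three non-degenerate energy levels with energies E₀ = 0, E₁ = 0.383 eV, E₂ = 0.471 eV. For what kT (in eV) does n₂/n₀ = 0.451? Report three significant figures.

0.591 eV

n₂/n₀ = exp[−(E₂−E₀)/kT] = 0.451.
⇒ (E₂−E₀)/kT = ln(1/0.451) = ln(2.2173) = 0.79629.
kT = 0.471 eV / 0.79629 = 0.591 eV.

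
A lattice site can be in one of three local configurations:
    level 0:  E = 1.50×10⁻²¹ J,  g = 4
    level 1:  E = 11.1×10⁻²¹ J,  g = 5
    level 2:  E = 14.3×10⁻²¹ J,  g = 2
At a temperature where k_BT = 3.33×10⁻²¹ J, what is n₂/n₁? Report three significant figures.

n₂/n₁ = (g₂/g₁) exp[−(E₂−E₁)/kT] = (2/5) × exp(−(3.2 ×10⁻²¹ J)/(3.33 ×10⁻²¹ J)) = (2/5) × exp(-0.96096) = 0.153.

0.153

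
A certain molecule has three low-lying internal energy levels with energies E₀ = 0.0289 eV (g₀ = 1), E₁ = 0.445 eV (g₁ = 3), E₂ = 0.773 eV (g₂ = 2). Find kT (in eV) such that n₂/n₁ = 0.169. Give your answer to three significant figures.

n₂/n₁ = (g₂/g₁) exp[−(E₂−E₁)/kT] = 0.169.
⇒ (E₂−E₁)/kT = ln((2/3)/0.169) = ln(3.9448) = 1.3724.
kT = 0.328 eV / 1.3724 = 0.239 eV.

0.239 eV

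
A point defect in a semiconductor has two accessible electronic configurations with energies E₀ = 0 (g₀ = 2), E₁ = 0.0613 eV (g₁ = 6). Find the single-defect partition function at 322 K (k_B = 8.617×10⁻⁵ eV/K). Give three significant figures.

k_BT = 8.617×10⁻⁵ × 322 K = 0.027747 eV.
Eᵢ/kT = 0, 2.2092.
Z = Σ gᵢe^(−Eᵢ/kT) = 2·e^(−0) + 6·e^(−2.2092) = 2.0000 + 0.65873 = 2.6587.

Z = 2.66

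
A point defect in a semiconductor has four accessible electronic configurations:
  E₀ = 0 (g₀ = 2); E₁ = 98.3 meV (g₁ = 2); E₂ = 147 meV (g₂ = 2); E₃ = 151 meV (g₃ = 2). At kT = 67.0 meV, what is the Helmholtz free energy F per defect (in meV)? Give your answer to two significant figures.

Eᵢ/kT = 0, 1.467, 2.194, 2.254.
Z = Σ gᵢe^(−Eᵢ/kT) = 2·e^(−0) + 2·e^(−1.467) + 2·e^(−2.194) + 2·e^(−2.254) = 2.000 + 0.4612 + 0.2229 + 0.2100 = 2.894.
F = −kT ln Z = −67.0 × ln(2.894) = −67.0 × 1.063 = -71 meV.

-71 meV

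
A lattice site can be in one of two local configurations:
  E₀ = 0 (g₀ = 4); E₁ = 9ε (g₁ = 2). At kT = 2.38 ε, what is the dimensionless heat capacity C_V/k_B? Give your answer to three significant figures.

0.159

Eᵢ/kT = 0, 3.7815.
Z = Σ gᵢe^(−Eᵢ/kT) = 4·e^(−0) + 2·e^(−3.7815) = 4.0000 + 0.045577 = 4.0456.
⟨E⟩ = 0.10139 ε, ⟨E²⟩ = 0.91253 ε².
C_V/k_B = (⟨E²⟩ − ⟨E⟩²)/(kT)² = (0.91253 − 0.010280)/5.6644 = 0.159.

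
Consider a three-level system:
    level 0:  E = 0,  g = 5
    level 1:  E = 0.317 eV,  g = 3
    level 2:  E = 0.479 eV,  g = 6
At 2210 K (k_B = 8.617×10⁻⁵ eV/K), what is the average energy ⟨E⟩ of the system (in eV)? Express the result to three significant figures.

k_BT = 8.617×10⁻⁵ × 2210 K = 0.19044 eV.
Eᵢ/kT = 0, 1.6646, 2.5152.
Z = Σ gᵢe^(−Eᵢ/kT) = 5·e^(−0) + 3·e^(−1.6646) + 6·e^(−2.5152) = 5.0000 + 0.56780 + 0.48508 = 6.0529.
⟨E⟩ = Σ Eᵢ gᵢe^(−Eᵢ/kT) / Z = (0·5.0000 + 0.317·0.56780 + 0.479·0.48508) / 6.0529 = 0.0681 eV.

0.0681 eV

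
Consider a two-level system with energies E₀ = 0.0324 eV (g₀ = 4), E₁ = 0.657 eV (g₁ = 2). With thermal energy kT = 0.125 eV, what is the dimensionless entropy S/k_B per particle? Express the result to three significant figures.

Eᵢ/kT = 0.25920, 5.2560.
Z = Σ gᵢe^(−Eᵢ/kT) = 4·e^(−0.25920) + 2·e^(−5.2560) = 3.0867 + 0.010432 = 3.0971.
⟨E⟩ = Σ EᵢPᵢ = 0.034504 eV.
S/k_B = ln Z + ⟨E⟩/kT = ln(3.0971) + 0.034504/0.125 = 1.1305 + 0.27603 = 1.41.

1.41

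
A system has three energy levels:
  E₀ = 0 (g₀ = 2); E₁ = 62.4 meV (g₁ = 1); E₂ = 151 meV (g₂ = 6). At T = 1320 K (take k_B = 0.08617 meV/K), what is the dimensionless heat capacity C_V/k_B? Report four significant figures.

k_BT = 0.08617 × 1320 K = 113.744 meV.
Eᵢ/kT = 0, 0.548600, 1.32754.
Z = Σ gᵢe^(−Eᵢ/kT) = 2·e^(−0) + 1·e^(−0.548600) + 6·e^(−1.32754) = 2.00000 + 0.577758 + 1.59077 = 4.16853.
⟨E⟩ = 66.2724 meV, ⟨E²⟩ = 9240.86 meV².
C_V/k_B = (⟨E²⟩ − ⟨E⟩²)/(kT)² = (9240.86 − 4392.03)/12937.7 = 0.3748.

0.3748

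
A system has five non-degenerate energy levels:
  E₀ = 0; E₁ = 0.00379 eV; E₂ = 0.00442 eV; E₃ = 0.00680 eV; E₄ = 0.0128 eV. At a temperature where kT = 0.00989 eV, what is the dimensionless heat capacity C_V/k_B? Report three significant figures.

Eᵢ/kT = 0, 0.38322, 0.44692, 0.68756, 1.2942.
Z = Σ e^(−Eᵢ/kT) = e^(−0) + e^(−0.38322) + e^(−0.44692) + e^(−0.68756) + e^(−1.2942) = 1.0000 + 0.68166 + 0.63960 + 0.50280 + 0.27412 = 3.0982.
⟨E⟩ = 0.0039824 eV, ⟨E²⟩ = 0.000029194 eV².
C_V/k_B = (⟨E²⟩ − ⟨E⟩²)/(kT)² = (0.000029194 − 0.000015860)/0.000097812 = 0.136.

0.136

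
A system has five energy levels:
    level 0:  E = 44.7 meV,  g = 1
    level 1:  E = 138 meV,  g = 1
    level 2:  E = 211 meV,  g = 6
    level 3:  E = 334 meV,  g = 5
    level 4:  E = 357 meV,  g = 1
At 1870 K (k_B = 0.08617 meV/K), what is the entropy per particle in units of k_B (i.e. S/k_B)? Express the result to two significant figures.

2.5

k_BT = 0.08617 × 1870 K = 161.1 meV.
Eᵢ/kT = 0.2775, 0.8566, 1.310, 2.073, 2.216.
Z = Σ gᵢe^(−Eᵢ/kT) = 1·e^(−0.2775) + 1·e^(−0.8566) + 6·e^(−1.310) + 5·e^(−2.073) + 1·e^(−2.216) = 0.7577 + 0.4246 + 1.619 + 0.6290 + 0.1090 = 3.539.
⟨E⟩ = Σ EᵢPᵢ = 193.0 meV.
S/k_B = ln Z + ⟨E⟩/kT = ln(3.539) + 193.0/161.1 = 1.264 + 1.198 = 2.5.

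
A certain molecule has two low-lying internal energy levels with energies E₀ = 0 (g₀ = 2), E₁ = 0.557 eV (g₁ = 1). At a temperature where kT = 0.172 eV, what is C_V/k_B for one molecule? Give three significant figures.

0.198

Eᵢ/kT = 0, 3.2384.
Z = Σ gᵢe^(−Eᵢ/kT) = 2·e^(−0) + 1·e^(−3.2384) = 2.0000 + 0.039227 = 2.0392.
⟨E⟩ = 0.010715 eV, ⟨E²⟩ = 0.0059681 eV².
C_V/k_B = (⟨E²⟩ − ⟨E⟩²)/(kT)² = (0.0059681 − 0.00011481)/0.029584 = 0.198.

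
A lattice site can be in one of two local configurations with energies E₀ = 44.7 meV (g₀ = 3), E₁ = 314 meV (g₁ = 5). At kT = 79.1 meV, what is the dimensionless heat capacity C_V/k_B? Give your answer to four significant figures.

Eᵢ/kT = 0.565107, 3.96966.
Z = Σ gᵢe^(−Eᵢ/kT) = 3·e^(−0.565107) + 5·e^(−3.96966) = 1.70490 + 0.0943993 = 1.79930.
⟨E⟩ = 58.8287 meV, ⟨E²⟩ = 7066.05 meV².
C_V/k_B = (⟨E²⟩ − ⟨E⟩²)/(kT)² = (7066.05 − 3460.82)/6256.81 = 0.5762.

0.5762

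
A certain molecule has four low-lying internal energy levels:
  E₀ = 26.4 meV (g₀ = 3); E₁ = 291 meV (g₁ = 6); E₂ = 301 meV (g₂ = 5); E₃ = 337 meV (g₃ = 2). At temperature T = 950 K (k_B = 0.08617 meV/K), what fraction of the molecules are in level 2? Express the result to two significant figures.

k_BT = 0.08617 × 950 K = 81.86 meV.
Eᵢ/kT = 0.3225, 3.555, 3.677, 4.117.
Z = Σ gᵢe^(−Eᵢ/kT) = 3·e^(−0.3225) + 6·e^(−3.555) + 5·e^(−3.677) + 2·e^(−4.117) = 2.173 + 0.1715 + 0.1265 + 0.03259 = 2.504.
P₂ = g₂ e^(−E₂/kT) / Z = 0.1265/2.504 = 0.051.

0.051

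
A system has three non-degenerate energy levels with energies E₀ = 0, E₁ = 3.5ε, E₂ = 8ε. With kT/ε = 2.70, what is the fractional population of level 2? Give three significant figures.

Eᵢ/kT = 0, 1.2963, 2.9630.
Z = Σ e^(−Eᵢ/kT) = e^(−0) + e^(−1.2963) + e^(−2.9630) = 1.0000 + 0.27354 + 0.051664 = 1.3252.
P₂ = e^(−E₂/kT) / Z = 0.051664/1.3252 = 0.0390.

0.0390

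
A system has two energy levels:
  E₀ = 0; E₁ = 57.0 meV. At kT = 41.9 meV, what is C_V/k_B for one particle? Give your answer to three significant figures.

Eᵢ/kT = 0, 1.3604.
Z = Σ e^(−Eᵢ/kT) = e^(−0) + e^(−1.3604) = 1.0000 + 0.25656 = 1.2566.
⟨E⟩ = 11.638 meV, ⟨E²⟩ = 663.35 meV².
C_V/k_B = (⟨E²⟩ − ⟨E⟩²)/(kT)² = (663.35 − 135.44)/1755.6 = 0.301.

0.301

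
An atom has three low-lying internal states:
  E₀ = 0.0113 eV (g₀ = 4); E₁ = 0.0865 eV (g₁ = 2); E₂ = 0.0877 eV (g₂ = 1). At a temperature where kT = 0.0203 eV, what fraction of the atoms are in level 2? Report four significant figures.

0.005697

Eᵢ/kT = 0.556650, 4.26108, 4.32020.
Z = Σ gᵢe^(−Eᵢ/kT) = 4·e^(−0.556650) + 2·e^(−4.26108) + 1·e^(−4.32020) = 2.29250 + 0.0282141 + 0.0132972 = 2.33401.
P₂ = g₂ e^(−E₂/kT) / Z = 0.0132972/2.33401 = 0.005697.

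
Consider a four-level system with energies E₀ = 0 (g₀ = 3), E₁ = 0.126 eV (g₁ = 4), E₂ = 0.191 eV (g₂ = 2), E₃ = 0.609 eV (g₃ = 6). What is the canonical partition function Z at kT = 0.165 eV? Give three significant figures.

Eᵢ/kT = 0, 0.76364, 1.1576, 3.6909.
Z = Σ gᵢe^(−Eᵢ/kT) = 3·e^(−0) + 4·e^(−0.76364) + 2·e^(−1.1576) + 6·e^(−3.6909) = 3.0000 + 1.8639 + 0.62848 + 0.14970 = 5.6421.

Z = 5.64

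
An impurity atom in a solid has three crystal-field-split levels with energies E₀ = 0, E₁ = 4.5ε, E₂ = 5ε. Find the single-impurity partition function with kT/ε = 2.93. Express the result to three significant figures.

Eᵢ/kT = 0, 1.5358, 1.7065.
Z = Σ e^(−Eᵢ/kT) = e^(−0) + e^(−1.5358) + e^(−1.7065) = 1.0000 + 0.21528 + 0.18150 = 1.3968.

Z = 1.40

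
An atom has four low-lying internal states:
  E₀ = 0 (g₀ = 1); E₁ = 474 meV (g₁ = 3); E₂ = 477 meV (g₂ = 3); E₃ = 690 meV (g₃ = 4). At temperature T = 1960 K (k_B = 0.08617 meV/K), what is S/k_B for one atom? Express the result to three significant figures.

k_BT = 0.08617 × 1960 K = 168.89 meV.
Eᵢ/kT = 0, 2.8066, 2.8243, 4.0855.
Z = Σ gᵢe^(−Eᵢ/kT) = 1·e^(−0) + 3·e^(−2.8066) + 3·e^(−2.8243) + 4·e^(−4.0855) = 1.0000 + 0.18123 + 0.17805 + 0.067259 = 1.4265.
⟨E⟩ = Σ EᵢPᵢ = 152.29 meV.
S/k_B = ln Z + ⟨E⟩/kT = ln(1.4265) + 152.29/168.89 = 0.35522 + 0.90171 = 1.26.

1.26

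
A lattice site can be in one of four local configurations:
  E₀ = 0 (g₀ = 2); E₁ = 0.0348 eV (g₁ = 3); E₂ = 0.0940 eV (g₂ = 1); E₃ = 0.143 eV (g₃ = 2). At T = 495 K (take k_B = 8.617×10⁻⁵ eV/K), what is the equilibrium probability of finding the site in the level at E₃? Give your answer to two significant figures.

k_BT = 8.617×10⁻⁵ × 495 K = 0.04265 eV.
Eᵢ/kT = 0, 0.8159, 2.204, 3.353.
Z = Σ gᵢe^(−Eᵢ/kT) = 2·e^(−0) + 3·e^(−0.8159) + 1·e^(−2.204) + 2·e^(−3.353) = 2.000 + 1.327 + 0.1104 + 0.06996 = 3.507.
P₃ = g₃ e^(−E₃/kT) / Z = 0.06996/3.507 = 0.020.

0.020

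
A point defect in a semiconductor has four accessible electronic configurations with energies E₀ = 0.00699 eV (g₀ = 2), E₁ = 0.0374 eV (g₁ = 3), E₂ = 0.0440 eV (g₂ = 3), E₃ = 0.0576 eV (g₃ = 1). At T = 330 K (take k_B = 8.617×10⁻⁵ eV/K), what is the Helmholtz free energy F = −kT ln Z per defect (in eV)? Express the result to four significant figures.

k_BT = 8.617×10⁻⁵ × 330 K = 0.0284361 eV.
Eᵢ/kT = 0.245814, 1.31523, 1.54733, 2.02559.
Z = Σ gᵢe^(−Eᵢ/kT) = 2·e^(−0.245814) + 3·e^(−1.31523) + 3·e^(−1.54733) + 1·e^(−2.02559) = 1.56414 + 0.805238 + 0.638446 + 0.131916 = 3.13974.
F = −kT ln Z = −0.0284361 × ln(3.13974) = −0.0284361 × 1.14414 = -0.03253 eV.

-0.03253 eV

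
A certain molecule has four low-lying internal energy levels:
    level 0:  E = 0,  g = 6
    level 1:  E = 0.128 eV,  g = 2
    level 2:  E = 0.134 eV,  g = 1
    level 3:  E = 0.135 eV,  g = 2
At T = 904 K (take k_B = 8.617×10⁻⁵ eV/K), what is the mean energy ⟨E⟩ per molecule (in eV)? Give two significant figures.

0.018 eV

k_BT = 8.617×10⁻⁵ × 904 K = 0.07790 eV.
Eᵢ/kT = 0, 1.643, 1.720, 1.733.
Z = Σ gᵢe^(−Eᵢ/kT) = 6·e^(−0) + 2·e^(−1.643) + 1·e^(−1.720) + 2·e^(−1.733) = 6.000 + 0.3868 + 0.1791 + 0.3535 = 6.919.
⟨E⟩ = Σ Eᵢ gᵢe^(−Eᵢ/kT) / Z = (0·6.000 + 0.128·0.3868 + 0.134·0.1791 + 0.135·0.3535) / 6.919 = 0.018 eV.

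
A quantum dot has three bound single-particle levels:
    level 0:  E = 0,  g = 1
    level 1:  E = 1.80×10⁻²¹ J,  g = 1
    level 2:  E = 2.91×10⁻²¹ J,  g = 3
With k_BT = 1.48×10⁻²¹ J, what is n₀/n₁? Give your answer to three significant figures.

n₀/n₁ = (g₀/g₁) exp[−(E₀−E₁)/kT] = (1/1) × exp(−(-1.80 ×10⁻²¹ J)/(1.48 ×10⁻²¹ J)) = (1/1) × exp(1.2162) = 3.37.

3.37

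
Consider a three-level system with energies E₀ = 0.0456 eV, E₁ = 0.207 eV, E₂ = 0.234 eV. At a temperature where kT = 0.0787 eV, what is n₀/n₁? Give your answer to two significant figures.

7.8

n₀/n₁ = exp[−(E₀−E₁)/kT] = exp(−(-0.1614 eV)/(0.0787 eV)) = exp(2.051) = 7.8.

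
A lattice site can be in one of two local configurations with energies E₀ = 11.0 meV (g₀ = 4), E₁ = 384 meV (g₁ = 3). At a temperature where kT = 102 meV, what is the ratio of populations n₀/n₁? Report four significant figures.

51.65

n₀/n₁ = (g₀/g₁) exp[−(E₀−E₁)/kT] = (4/3) × exp(−(-373.0 meV)/(102 meV)) = (4/3) × exp(3.65686) = 51.65.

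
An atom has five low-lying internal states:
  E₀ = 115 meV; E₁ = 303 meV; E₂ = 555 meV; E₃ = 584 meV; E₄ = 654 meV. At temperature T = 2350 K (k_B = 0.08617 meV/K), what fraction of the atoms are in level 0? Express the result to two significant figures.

0.60

k_BT = 0.08617 × 2350 K = 202.5 meV.
Eᵢ/kT = 0.5679, 1.496, 2.741, 2.884, 3.230.
Z = Σ e^(−Eᵢ/kT) = e^(−0.5679) + e^(−1.496) + e^(−2.741) + e^(−2.884) + e^(−3.230) = 0.5667 + 0.2240 + 0.06451 + 0.05591 + 0.03956 = 0.9507.
P₀ = e^(−E₀/kT) / Z = 0.5667/0.9507 = 0.60.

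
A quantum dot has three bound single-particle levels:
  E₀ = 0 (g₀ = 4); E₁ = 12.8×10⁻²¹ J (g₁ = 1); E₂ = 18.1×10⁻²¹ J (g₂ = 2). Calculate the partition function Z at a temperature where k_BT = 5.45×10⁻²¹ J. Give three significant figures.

Eᵢ/kT = 0, 2.3486, 3.3211.
Z = Σ gᵢe^(−Eᵢ/kT) = 4·e^(−0) + 1·e^(−2.3486) + 2·e^(−3.3211) = 4.0000 + 0.095503 + 0.072226 = 4.1677.

Z = 4.17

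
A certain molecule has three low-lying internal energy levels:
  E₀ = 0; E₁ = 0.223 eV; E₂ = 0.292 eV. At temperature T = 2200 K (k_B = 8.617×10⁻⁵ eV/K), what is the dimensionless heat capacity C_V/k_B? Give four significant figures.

k_BT = 8.617×10⁻⁵ × 2200 K = 0.189574 eV.
Eᵢ/kT = 0, 1.17632, 1.54030.
Z = Σ e^(−Eᵢ/kT) = e^(−0) + e^(−1.17632) + e^(−1.54030) = 1.00000 + 0.308412 + 0.214317 = 1.52273.
⟨E⟩ = 0.0862638 eV, ⟨E²⟩ = 0.0220726 eV².
C_V/k_B = (⟨E²⟩ − ⟨E⟩²)/(kT)² = (0.0220726 − 0.00744144)/0.0359383 = 0.4071.

0.4071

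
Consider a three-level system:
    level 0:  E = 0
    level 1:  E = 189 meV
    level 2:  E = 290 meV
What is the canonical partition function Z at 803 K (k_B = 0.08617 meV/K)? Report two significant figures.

Z = 1.1

k_BT = 0.08617 × 803 K = 69.19 meV.
Eᵢ/kT = 0, 2.732, 4.191.
Z = Σ e^(−Eᵢ/kT) = e^(−0) + e^(−2.732) + e^(−4.191) = 1.000 + 0.06509 + 0.01513 = 1.080.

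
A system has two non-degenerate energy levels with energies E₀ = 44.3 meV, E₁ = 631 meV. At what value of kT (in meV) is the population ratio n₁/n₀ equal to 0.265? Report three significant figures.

442 meV

n₁/n₀ = exp[−(E₁−E₀)/kT] = 0.265.
⇒ (E₁−E₀)/kT = ln(1/0.265) = ln(3.7736) = 1.3280.
kT = 586.7 meV / 1.3280 = 442 meV.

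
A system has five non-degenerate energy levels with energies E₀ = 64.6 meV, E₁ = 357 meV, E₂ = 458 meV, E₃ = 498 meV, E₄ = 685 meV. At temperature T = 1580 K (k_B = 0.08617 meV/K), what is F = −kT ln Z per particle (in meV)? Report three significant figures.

37.0 meV

k_BT = 0.08617 × 1580 K = 136.15 meV.
Eᵢ/kT = 0.47448, 2.6221, 3.3639, 3.6577, 5.0312.
Z = Σ e^(−Eᵢ/kT) = e^(−0.47448) + e^(−2.6221) + e^(−3.3639) + e^(−3.6577) + e^(−5.0312) = 0.62221 + 0.072650 + 0.034600 + 0.025792 + 0.0065310 = 0.76178.
F = −kT ln Z = −136.15 × ln(0.76178) = −136.15 × -0.27210 = 37.0 meV.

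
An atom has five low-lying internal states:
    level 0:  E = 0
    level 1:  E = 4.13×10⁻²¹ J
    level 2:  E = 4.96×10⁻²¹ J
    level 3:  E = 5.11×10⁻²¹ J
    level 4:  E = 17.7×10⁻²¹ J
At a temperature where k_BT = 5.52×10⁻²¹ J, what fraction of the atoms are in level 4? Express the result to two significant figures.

0.017

Eᵢ/kT = 0, 0.7482, 0.8986, 0.9257, 3.207.
Z = Σ e^(−Eᵢ/kT) = e^(−0) + e^(−0.7482) + e^(−0.8986) + e^(−0.9257) + e^(−3.207) = 1.000 + 0.4732 + 0.4071 + 0.3963 + 0.04048 = 2.317.
P₄ = e^(−E₄/kT) / Z = 0.04048/2.317 = 0.017.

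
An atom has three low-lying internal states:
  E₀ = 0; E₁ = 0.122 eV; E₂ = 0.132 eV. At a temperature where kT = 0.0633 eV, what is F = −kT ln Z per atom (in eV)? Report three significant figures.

-0.0151 eV

Eᵢ/kT = 0, 1.9273, 2.0853.
Z = Σ e^(−Eᵢ/kT) = e^(−0) + e^(−1.9273) + e^(−2.0853) = 1.0000 + 0.14554 + 0.12427 = 1.2698.
F = −kT ln Z = −0.0633 × ln(1.2698) = −0.0633 × 0.23886 = -0.0151 eV.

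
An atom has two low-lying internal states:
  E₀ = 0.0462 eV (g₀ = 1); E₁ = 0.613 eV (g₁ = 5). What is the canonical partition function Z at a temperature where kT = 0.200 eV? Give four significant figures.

Z = 1.027

Eᵢ/kT = 0.231000, 3.06500.
Z = Σ gᵢe^(−Eᵢ/kT) = 1·e^(−0.231000) + 5·e^(−3.06500) = 0.793739 + 0.233269 = 1.02701.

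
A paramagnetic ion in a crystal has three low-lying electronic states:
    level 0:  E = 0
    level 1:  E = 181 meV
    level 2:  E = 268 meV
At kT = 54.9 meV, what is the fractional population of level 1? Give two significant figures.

0.035

Eᵢ/kT = 0, 3.297, 4.882.
Z = Σ e^(−Eᵢ/kT) = e^(−0) + e^(−3.297) + e^(−4.882) = 1.000 + 0.03699 + 0.007582 = 1.045.
P₁ = e^(−E₁/kT) / Z = 0.03699/1.045 = 0.035.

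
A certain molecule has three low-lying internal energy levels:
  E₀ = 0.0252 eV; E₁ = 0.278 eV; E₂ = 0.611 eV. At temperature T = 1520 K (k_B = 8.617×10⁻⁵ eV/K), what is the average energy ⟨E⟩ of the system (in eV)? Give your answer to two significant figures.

0.063 eV

k_BT = 8.617×10⁻⁵ × 1520 K = 0.1310 eV.
Eᵢ/kT = 0.1924, 2.122, 4.664.
Z = Σ e^(−Eᵢ/kT) = e^(−0.1924) + e^(−2.122) + e^(−4.664) = 0.8250 + 0.1198 + 0.009429 = 0.9542.
⟨E⟩ = Σ Eᵢ e^(−Eᵢ/kT) / Z = (0.0252·0.8250 + 0.278·0.1198 + 0.611·0.009429) / 0.9542 = 0.063 eV.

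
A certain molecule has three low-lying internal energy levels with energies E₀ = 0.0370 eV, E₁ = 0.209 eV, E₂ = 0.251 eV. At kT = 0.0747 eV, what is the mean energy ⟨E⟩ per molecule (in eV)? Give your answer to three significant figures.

0.0624 eV

Eᵢ/kT = 0.49531, 2.7979, 3.3601.
Z = Σ e^(−Eᵢ/kT) = e^(−0.49531) + e^(−2.7979) + e^(−3.3601) = 0.60938 + 0.060938 + 0.034732 = 0.70505.
⟨E⟩ = Σ Eᵢ e^(−Eᵢ/kT) / Z = (0.0370·0.60938 + 0.209·0.060938 + 0.251·0.034732) / 0.70505 = 0.0624 eV.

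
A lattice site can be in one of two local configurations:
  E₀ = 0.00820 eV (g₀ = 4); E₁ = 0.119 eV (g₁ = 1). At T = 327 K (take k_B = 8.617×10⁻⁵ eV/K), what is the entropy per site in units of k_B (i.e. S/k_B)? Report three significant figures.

k_BT = 8.617×10⁻⁵ × 327 K = 0.028178 eV.
Eᵢ/kT = 0.29101, 4.2232.
Z = Σ gᵢe^(−Eᵢ/kT) = 4·e^(−0.29101) + 1·e^(−4.2232) = 2.9900 + 0.014652 = 3.0047.
⟨E⟩ = Σ EᵢPᵢ = 0.0087402 eV.
S/k_B = ln Z + ⟨E⟩/kT = ln(3.0047) + 0.0087402/0.028178 = 1.1002 + 0.31018 = 1.41.

1.41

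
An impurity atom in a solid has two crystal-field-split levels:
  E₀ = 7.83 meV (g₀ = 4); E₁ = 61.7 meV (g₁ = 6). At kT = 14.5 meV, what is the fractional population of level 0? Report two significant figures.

Eᵢ/kT = 0.5400, 4.255.
Z = Σ gᵢe^(−Eᵢ/kT) = 4·e^(−0.5400) + 6·e^(−4.255) = 2.331 + 0.08516 = 2.416.
P₀ = g₀ e^(−E₀/kT) / Z = 2.331/2.416 = 0.96.

0.96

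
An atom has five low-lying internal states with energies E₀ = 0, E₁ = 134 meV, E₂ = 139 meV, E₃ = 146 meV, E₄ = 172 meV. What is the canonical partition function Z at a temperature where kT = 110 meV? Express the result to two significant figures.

Eᵢ/kT = 0, 1.218, 1.264, 1.327, 1.564.
Z = Σ e^(−Eᵢ/kT) = e^(−0) + e^(−1.218) + e^(−1.264) + e^(−1.327) + e^(−1.564) = 1.000 + 0.2958 + 0.2825 + 0.2653 + 0.2093 = 2.053.

Z = 2.1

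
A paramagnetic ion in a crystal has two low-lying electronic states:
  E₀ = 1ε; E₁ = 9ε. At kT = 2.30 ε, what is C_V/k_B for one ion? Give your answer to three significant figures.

Eᵢ/kT = 0.43478, 3.9130.
Z = Σ e^(−Eᵢ/kT) = e^(−0.43478) + e^(−3.9130) = 0.64741 + 0.019980 = 0.66739.
⟨E⟩ = 1.2395 ε, ⟨E²⟩ = 3.3950 ε².
C_V/k_B = (⟨E²⟩ − ⟨E⟩²)/(kT)² = (3.3950 − 1.5364)/5.2900 = 0.351.

0.351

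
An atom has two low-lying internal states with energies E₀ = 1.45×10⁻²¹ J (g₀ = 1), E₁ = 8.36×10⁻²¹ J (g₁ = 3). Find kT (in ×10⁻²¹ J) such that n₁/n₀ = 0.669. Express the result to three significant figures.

n₁/n₀ = (g₁/g₀) exp[−(E₁−E₀)/kT] = 0.669.
⇒ (E₁−E₀)/kT = ln((3/1)/0.669) = ln(4.4843) = 1.5006.
kT = 6.91 ×10⁻²¹ J / 1.5006 = 4.60 ×10⁻²¹ J.

4.60 ×10⁻²¹ J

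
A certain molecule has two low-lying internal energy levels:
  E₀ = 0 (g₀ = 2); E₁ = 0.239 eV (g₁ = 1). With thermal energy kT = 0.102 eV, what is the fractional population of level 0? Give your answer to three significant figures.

Eᵢ/kT = 0, 2.3431.
Z = Σ gᵢe^(−Eᵢ/kT) = 2·e^(−0) + 1·e^(−2.3431) = 2.0000 + 0.096029 = 2.0960.
P₀ = g₀ e^(−E₀/kT) / Z = 2.0000/2.0960 = 0.954.

0.954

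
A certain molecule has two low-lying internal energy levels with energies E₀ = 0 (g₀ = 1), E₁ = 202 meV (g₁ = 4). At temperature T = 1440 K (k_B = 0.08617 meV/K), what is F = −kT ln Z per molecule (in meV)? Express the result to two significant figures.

k_BT = 0.08617 × 1440 K = 124.1 meV.
Eᵢ/kT = 0, 1.628.
Z = Σ gᵢe^(−Eᵢ/kT) = 1·e^(−0) + 4·e^(−1.628) = 1.000 + 0.7853 = 1.785.
F = −kT ln Z = −124.1 × ln(1.785) = −124.1 × 0.5794 = -72 meV.

-72 meV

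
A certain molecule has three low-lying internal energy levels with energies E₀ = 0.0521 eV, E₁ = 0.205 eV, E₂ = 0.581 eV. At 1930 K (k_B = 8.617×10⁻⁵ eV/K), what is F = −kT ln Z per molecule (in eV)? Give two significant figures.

-0.0086 eV

k_BT = 8.617×10⁻⁵ × 1930 K = 0.1663 eV.
Eᵢ/kT = 0.3133, 1.233, 3.494.
Z = Σ e^(−Eᵢ/kT) = e^(−0.3133) + e^(−1.233) + e^(−3.494) = 0.7310 + 0.2914 + 0.03038 = 1.053.
F = −kT ln Z = −0.1663 × ln(1.053) = −0.1663 × 0.05164 = -0.0086 eV.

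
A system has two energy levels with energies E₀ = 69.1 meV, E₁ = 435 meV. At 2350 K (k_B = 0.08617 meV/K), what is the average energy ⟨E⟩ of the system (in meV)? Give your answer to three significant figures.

121 meV

k_BT = 0.08617 × 2350 K = 202.50 meV.
Eᵢ/kT = 0.34123, 2.1481.
Z = Σ e^(−Eᵢ/kT) = e^(−0.34123) + e^(−2.1481) = 0.71090 + 0.11671 = 0.82761.
⟨E⟩ = Σ Eᵢ e^(−Eᵢ/kT) / Z = (69.1·0.71090 + 435·0.11671) / 0.82761 = 121 meV.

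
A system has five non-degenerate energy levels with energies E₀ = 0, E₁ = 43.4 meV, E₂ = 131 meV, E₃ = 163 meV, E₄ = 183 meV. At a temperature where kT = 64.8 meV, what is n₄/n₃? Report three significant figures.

n₄/n₃ = exp[−(E₄−E₃)/kT] = exp(−(20 meV)/(64.8 meV)) = exp(-0.30864) = 0.734.

0.734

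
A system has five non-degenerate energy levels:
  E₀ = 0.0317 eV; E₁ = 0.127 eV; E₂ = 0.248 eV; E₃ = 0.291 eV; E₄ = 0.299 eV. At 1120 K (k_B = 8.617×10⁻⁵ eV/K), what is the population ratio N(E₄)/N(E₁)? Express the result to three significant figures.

0.168

k_BT = 8.617×10⁻⁵ × 1120 K = 0.096510 eV.
n₄/n₁ = exp[−(E₄−E₁)/kT] = exp(−(0.172 eV)/(0.096510 eV)) = exp(-1.7822) = 0.168.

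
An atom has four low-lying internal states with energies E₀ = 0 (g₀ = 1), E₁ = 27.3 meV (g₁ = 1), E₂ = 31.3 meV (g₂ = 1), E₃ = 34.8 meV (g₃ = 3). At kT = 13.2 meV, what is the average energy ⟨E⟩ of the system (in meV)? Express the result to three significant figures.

9.65 meV

Eᵢ/kT = 0, 2.0682, 2.3712, 2.6364.
Z = Σ gᵢe^(−Eᵢ/kT) = 1·e^(−0) + 1·e^(−2.0682) + 1·e^(−2.3712) + 3·e^(−2.6364) = 1.0000 + 0.12641 + 0.093369 + 0.21486 = 1.4346.
⟨E⟩ = Σ Eᵢ gᵢe^(−Eᵢ/kT) / Z = (0·1.0000 + 27.3·0.12641 + 31.3·0.093369 + 34.8·0.21486) / 1.4346 = 9.65 meV.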